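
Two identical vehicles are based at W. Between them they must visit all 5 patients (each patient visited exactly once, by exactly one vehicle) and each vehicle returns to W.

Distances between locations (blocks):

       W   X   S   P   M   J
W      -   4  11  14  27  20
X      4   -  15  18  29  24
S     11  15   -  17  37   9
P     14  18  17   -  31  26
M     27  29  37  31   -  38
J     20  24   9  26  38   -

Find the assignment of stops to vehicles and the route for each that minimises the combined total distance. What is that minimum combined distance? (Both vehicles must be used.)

Try each way of splitting the stops between the two vehicles (each non-empty) and, for each split, find the best tour for each vehicle:
  {X} + {S, P, M, J}: 8 + 103 = 111
  {S} + {X, P, M, J}: 22 + 110 = 132
  {X, S} + {P, M, J}: 30 + 103 = 133
  {P} + {X, S, M, J}: 28 + 91 = 119
  {X, P} + {S, M, J}: 36 + 85 = 121
  {S, P} + {X, M, J}: 42 + 91 = 133
  … (15 splits in total)
Best: vehicle 1 W → X → W = 8; vehicle 2 W → S → J → M → P → W = 103; combined 111.

Minimum combined distance: 111 blocks.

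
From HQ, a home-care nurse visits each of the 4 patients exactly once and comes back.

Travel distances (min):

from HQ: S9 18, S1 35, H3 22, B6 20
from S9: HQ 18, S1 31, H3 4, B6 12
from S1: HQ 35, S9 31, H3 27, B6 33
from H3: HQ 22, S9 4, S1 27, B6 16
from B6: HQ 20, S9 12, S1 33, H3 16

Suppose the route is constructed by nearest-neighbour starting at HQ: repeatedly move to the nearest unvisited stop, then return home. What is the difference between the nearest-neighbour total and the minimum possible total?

8 min longer than the optimal tour.

From HQ: S9=18, B6=20, H3=22, S1=35 → choose S9 (18).
From S9: H3=4, B6=12, S1=31 → choose H3 (4).
From H3: B6=16, S1=27 → choose B6 (16).
From B6: S1=33 → choose S1 (33).
NN route HQ → S9 → H3 → B6 → S1 → HQ costs 106.
Optimal: HQ → S1 → H3 → S9 → B6 → HQ costs 98 (by enumerating all 12 distinct tours).
Excess = 106 − 98 = 8.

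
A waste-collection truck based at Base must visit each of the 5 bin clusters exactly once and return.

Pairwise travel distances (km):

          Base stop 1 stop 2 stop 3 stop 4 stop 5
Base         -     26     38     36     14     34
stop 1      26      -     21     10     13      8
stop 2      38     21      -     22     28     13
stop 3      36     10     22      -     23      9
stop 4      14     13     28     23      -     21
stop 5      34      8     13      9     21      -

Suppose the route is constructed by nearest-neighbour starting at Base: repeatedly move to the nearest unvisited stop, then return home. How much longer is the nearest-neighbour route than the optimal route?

From Base: stop 4=14, stop 1=26, stop 5=34, stop 3=36, stop 2=38 → choose stop 4 (14).
From stop 4: stop 1=13, stop 5=21, stop 3=23, stop 2=28 → choose stop 1 (13).
From stop 1: stop 5=8, stop 3=10, stop 2=21 → choose stop 5 (8).
From stop 5: stop 3=9, stop 2=13 → choose stop 3 (9).
From stop 3: stop 2=22 → choose stop 2 (22).
NN route Base → stop 4 → stop 1 → stop 5 → stop 3 → stop 2 → Base costs 104.
Optimal: Base → stop 2 → stop 5 → stop 3 → stop 1 → stop 4 → Base costs 97 (by enumerating all 60 distinct tours).
Excess = 104 − 97 = 7.

The nearest-neighbour route is 7 km longer than optimal.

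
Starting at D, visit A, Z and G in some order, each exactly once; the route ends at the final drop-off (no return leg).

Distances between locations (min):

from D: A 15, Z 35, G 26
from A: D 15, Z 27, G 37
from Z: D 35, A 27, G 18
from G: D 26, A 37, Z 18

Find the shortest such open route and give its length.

There are 3! = 6 possible orderings.
D → A → Z → G: 15+27+18 = 60
D → A → G → Z: 15+37+18 = 70
D → Z → A → G: 35+27+37 = 99
D → Z → G → A: 35+18+37 = 90
D → G → A → Z: 26+37+27 = 90
D → G → Z → A: 26+18+27 = 71
The minimum is 60.
One shortest path: D → A → Z → G.

60 min — the minimum one-way total.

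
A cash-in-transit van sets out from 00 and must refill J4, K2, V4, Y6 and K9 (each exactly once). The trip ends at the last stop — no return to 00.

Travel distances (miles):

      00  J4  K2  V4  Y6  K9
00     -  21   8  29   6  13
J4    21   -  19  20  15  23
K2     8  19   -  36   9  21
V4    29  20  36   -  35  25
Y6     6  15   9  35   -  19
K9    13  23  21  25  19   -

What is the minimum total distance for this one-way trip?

Shortest open route: 77 miles.

There are 5! = 120 possible orderings.
00→J4→K2→V4→Y6→K9: 21+19+36+35+19 = 130
00→J4→K2→V4→K9→Y6: 21+19+36+25+19 = 120
00→J4→K2→Y6→V4→K9: 21+19+9+35+25 = 109
00→J4→K2→Y6→K9→V4: 21+19+9+19+25 = 93
00→J4→K2→K9→V4→Y6: 21+19+21+25+35 = 121
00→J4→K2→K9→Y6→V4: 21+19+21+19+35 = 115
00→J4→V4→K2→Y6→K9: 21+20+36+9+19 = 105
00→J4→V4→K2→K9→Y6: 21+20+36+21+19 = 117
00→J4→V4→Y6→K2→K9: 21+20+35+9+21 = 106
00→J4→V4→Y6→K9→K2: 21+20+35+19+21 = 116
00→J4→V4→K9→K2→Y6: 21+20+25+21+9 = 96
00→J4→V4→K9→Y6→K2: 21+20+25+19+9 = 94
00→J4→Y6→K2→V4→K9: 21+15+9+36+25 = 106
00→J4→Y6→K2→K9→V4: 21+15+9+21+25 = 91
… (106 more)
00→K2→Y6→J4→V4→K9: 8+9+15+20+25 = 77  ← best
The minimum is 77.
One shortest path: 00 → K2 → Y6 → J4 → V4 → K9.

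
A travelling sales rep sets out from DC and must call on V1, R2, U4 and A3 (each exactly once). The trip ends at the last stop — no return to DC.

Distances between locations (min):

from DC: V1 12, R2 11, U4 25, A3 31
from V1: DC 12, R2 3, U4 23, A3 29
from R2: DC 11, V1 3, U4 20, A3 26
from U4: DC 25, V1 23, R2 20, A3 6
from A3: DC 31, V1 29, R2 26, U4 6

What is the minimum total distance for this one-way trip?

There are 4! = 24 possible orderings.
DC→V1→R2→U4→A3: 12+3+20+6 = 41
DC→V1→R2→A3→U4: 12+3+26+6 = 47
DC→V1→U4→R2→A3: 12+23+20+26 = 81
DC→V1→U4→A3→R2: 12+23+6+26 = 67
DC→V1→A3→R2→U4: 12+29+26+20 = 87
DC→V1→A3→U4→R2: 12+29+6+20 = 67
DC→R2→V1→U4→A3: 11+3+23+6 = 43
DC→R2→V1→A3→U4: 11+3+29+6 = 49
DC→R2→U4→V1→A3: 11+20+23+29 = 83
DC→R2→U4→A3→V1: 11+20+6+29 = 66
DC→R2→A3→V1→U4: 11+26+29+23 = 89
DC→R2→A3→U4→V1: 11+26+6+23 = 66
DC→U4→V1→R2→A3: 25+23+3+26 = 77
DC→U4→V1→A3→R2: 25+23+29+26 = 103
… (10 more)
The minimum is 41.
One shortest path: DC → V1 → R2 → U4 → A3.

Minimum one-way distance = 41 min.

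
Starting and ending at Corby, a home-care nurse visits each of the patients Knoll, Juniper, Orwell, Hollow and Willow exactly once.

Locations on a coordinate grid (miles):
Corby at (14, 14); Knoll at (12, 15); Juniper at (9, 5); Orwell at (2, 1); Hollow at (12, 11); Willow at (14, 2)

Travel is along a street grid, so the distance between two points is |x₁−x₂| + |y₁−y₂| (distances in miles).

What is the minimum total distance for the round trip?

Minimum total distance: 52 miles.

There are 60 distinct closed tours to check (reversals are equivalent).
Corby→Knoll→Juniper→Orwell→Hollow→Willow→Corby: 3+13+11+20+11+12 = 70
Corby→Knoll→Juniper→Orwell→Willow→Hollow→Corby: 3+13+11+13+11+5 = 56
Corby→Knoll→Juniper→Hollow→Orwell→Willow→Corby: 3+13+9+20+13+12 = 70
Corby→Knoll→Juniper→Hollow→Willow→Orwell→Corby: 3+13+9+11+13+25 = 74
Corby→Knoll→Juniper→Willow→Orwell→Hollow→Corby: 3+13+8+13+20+5 = 62
Corby→Knoll→Juniper→Willow→Hollow→Orwell→Corby: 3+13+8+11+20+25 = 80
Corby→Knoll→Orwell→Juniper→Hollow→Willow→Corby: 3+24+11+9+11+12 = 70
Corby→Knoll→Orwell→Juniper→Willow→Hollow→Corby: 3+24+11+8+11+5 = 62
Corby→Knoll→Orwell→Hollow→Juniper→Willow→Corby: 3+24+20+9+8+12 = 76
Corby→Knoll→Orwell→Hollow→Willow→Juniper→Corby: 3+24+20+11+8+14 = 80
Corby→Knoll→Orwell→Willow→Juniper→Hollow→Corby: 3+24+13+8+9+5 = 62
Corby→Knoll→Orwell→Willow→Hollow→Juniper→Corby: 3+24+13+11+9+14 = 74
Corby→Knoll→Hollow→Juniper→Orwell→Willow→Corby: 3+4+9+11+13+12 = 52
Corby→Knoll→Hollow→Juniper→Willow→Orwell→Corby: 3+4+9+8+13+25 = 62
… (46 more)
The minimum is 52.
One optimal route: Corby → Knoll → Hollow → Juniper → Orwell → Willow → Corby (or its reverse).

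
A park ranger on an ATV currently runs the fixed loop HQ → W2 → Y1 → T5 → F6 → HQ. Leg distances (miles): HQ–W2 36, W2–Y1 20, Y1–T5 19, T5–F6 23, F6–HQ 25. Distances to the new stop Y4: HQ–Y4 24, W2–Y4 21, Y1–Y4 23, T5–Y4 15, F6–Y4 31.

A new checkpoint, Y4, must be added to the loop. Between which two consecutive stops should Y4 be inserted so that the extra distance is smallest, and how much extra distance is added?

Insertion cost between consecutive stops i–j is d(i,Y4) + d(Y4,j) − d(i,j):
  between HQ and W2: 24 + 21 − 36 = 9
  between W2 and Y1: 21 + 23 − 20 = 24
  between Y1 and T5: 23 + 15 − 19 = 19
  between T5 and F6: 15 + 31 − 23 = 23
  between F6 and HQ: 31 + 24 − 25 = 30
Cheapest insertion is between HQ and W2, adding 9.
New total = 123 + 9 = 132.

+9 miles — insert Y4 between HQ and W2.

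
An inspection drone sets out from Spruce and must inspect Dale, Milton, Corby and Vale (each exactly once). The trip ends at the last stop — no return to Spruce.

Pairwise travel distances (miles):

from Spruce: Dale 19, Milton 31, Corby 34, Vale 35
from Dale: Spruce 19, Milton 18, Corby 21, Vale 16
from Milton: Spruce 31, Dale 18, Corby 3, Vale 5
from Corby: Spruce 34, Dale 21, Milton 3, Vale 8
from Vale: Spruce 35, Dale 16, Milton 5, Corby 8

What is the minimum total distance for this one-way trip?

There are 4! = 24 possible orderings.
Spruce → Dale → Milton → Corby → Vale: 19+18+3+8 = 48
Spruce → Dale → Milton → Vale → Corby: 19+18+5+8 = 50
Spruce → Dale → Corby → Milton → Vale: 19+21+3+5 = 48
Spruce → Dale → Corby → Vale → Milton: 19+21+8+5 = 53
Spruce → Dale → Vale → Milton → Corby: 19+16+5+3 = 43
Spruce → Dale → Vale → Corby → Milton: 19+16+8+3 = 46
Spruce → Milton → Dale → Corby → Vale: 31+18+21+8 = 78
Spruce → Milton → Dale → Vale → Corby: 31+18+16+8 = 73
Spruce → Milton → Corby → Dale → Vale: 31+3+21+16 = 71
Spruce → Milton → Corby → Vale → Dale: 31+3+8+16 = 58
Spruce → Milton → Vale → Dale → Corby: 31+5+16+21 = 73
Spruce → Milton → Vale → Corby → Dale: 31+5+8+21 = 65
Spruce → Corby → Dale → Milton → Vale: 34+21+18+5 = 78
Spruce → Corby → Dale → Vale → Milton: 34+21+16+5 = 76
… (10 more)
The minimum is 43.
One shortest path: Spruce → Dale → Vale → Milton → Corby.

Minimum one-way distance = 43 miles.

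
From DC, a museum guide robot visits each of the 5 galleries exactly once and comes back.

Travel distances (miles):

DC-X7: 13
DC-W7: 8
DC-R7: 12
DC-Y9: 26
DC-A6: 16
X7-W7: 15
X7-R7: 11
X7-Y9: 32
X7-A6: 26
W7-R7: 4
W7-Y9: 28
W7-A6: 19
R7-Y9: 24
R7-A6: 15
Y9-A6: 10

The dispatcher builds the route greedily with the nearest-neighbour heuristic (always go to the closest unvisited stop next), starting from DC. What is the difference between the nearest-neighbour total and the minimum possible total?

The nearest-neighbour route is 4 miles longer than optimal.

DC: W7=8, R7=12, X7=13, A6=16, Y9=26 ⇒ W7
W7: R7=4, X7=15, A6=19, Y9=28 ⇒ R7
R7: X7=11, A6=15, Y9=24 ⇒ X7
X7: A6=26, Y9=32 ⇒ A6
A6: Y9=10 ⇒ Y9
NN route DC → W7 → R7 → X7 → A6 → Y9 → DC costs 85.
Optimal: DC → W7 → R7 → X7 → Y9 → A6 → DC costs 81 (by enumerating all 60 distinct tours).
Excess = 85 − 81 = 4.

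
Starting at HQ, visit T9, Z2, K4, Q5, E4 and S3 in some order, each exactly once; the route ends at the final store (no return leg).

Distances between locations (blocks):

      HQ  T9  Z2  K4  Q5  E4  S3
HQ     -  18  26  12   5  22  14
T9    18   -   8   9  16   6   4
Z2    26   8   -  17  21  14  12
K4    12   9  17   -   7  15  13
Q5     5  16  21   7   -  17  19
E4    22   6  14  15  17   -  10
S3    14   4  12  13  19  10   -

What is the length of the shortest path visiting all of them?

There are 6! = 720 possible orderings.
HQ→T9→Z2→K4→Q5→E4→S3: 18+8+17+7+17+10 = 77
HQ→T9→Z2→K4→Q5→S3→E4: 18+8+17+7+19+10 = 79
HQ→T9→Z2→K4→E4→Q5→S3: 18+8+17+15+17+19 = 94
HQ→T9→Z2→K4→E4→S3→Q5: 18+8+17+15+10+19 = 87
HQ→T9→Z2→K4→S3→Q5→E4: 18+8+17+13+19+17 = 92
HQ→T9→Z2→K4→S3→E4→Q5: 18+8+17+13+10+17 = 83
HQ→T9→Z2→Q5→K4→E4→S3: 18+8+21+7+15+10 = 79
HQ→T9→Z2→Q5→K4→S3→E4: 18+8+21+7+13+10 = 77
… (712 more)
HQ→Q5→K4→T9→E4→S3→Z2: 5+7+9+6+10+12 = 49  ← best
The minimum is 49.
One shortest path: HQ → Q5 → K4 → T9 → E4 → S3 → Z2.

49 blocks — the minimum one-way total.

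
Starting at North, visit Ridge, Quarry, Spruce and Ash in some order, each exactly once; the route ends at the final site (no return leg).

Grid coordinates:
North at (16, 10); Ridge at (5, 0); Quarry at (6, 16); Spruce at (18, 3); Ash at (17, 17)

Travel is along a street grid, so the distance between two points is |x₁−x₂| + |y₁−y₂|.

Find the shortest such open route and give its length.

Minimum one-way distance = 53.

There are 4! = 24 possible orderings.
North → Ridge → Quarry → Spruce → Ash: 21+17+25+15 = 78
North → Ridge → Quarry → Ash → Spruce: 21+17+12+15 = 65
North → Ridge → Spruce → Quarry → Ash: 21+16+25+12 = 74
North → Ridge → Spruce → Ash → Quarry: 21+16+15+12 = 64
North → Ridge → Ash → Quarry → Spruce: 21+29+12+25 = 87
North → Ridge → Ash → Spruce → Quarry: 21+29+15+25 = 90
North → Quarry → Ridge → Spruce → Ash: 16+17+16+15 = 64
North → Quarry → Ridge → Ash → Spruce: 16+17+29+15 = 77
North → Quarry → Spruce → Ridge → Ash: 16+25+16+29 = 86
North → Quarry → Spruce → Ash → Ridge: 16+25+15+29 = 85
North → Quarry → Ash → Ridge → Spruce: 16+12+29+16 = 73
North → Quarry → Ash → Spruce → Ridge: 16+12+15+16 = 59
North → Spruce → Ridge → Quarry → Ash: 9+16+17+12 = 54
North → Spruce → Ridge → Ash → Quarry: 9+16+29+12 = 66
… (10 more)
North → Spruce → Ash → Quarry → Ridge: 9+15+12+17 = 53  ← best
The minimum is 53.
One shortest path: North → Spruce → Ash → Quarry → Ridge.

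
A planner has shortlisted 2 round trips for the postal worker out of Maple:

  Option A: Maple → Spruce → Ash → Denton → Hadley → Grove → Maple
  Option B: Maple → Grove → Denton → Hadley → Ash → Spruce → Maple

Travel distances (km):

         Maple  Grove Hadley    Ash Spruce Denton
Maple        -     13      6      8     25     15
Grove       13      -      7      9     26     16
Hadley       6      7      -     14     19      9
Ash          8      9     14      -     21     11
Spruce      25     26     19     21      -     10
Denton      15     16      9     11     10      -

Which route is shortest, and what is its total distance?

Option A: 25 + 21 + 11 + 9 + 7 + 13 = 86
Option B: 13 + 16 + 9 + 14 + 21 + 25 = 98

86 km — Option A is the shortest.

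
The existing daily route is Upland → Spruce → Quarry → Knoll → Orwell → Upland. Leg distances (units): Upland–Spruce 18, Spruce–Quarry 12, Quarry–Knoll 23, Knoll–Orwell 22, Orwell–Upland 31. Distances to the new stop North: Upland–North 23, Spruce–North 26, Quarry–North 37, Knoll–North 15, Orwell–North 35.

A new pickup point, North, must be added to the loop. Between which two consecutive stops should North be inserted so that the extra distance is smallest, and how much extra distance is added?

+27 — insert North between Orwell and Upland.

Insertion cost between consecutive stops i–j is d(i,North) + d(North,j) − d(i,j):
  between Upland and Spruce: 23 + 26 − 18 = 31
  between Spruce and Quarry: 26 + 37 − 12 = 51
  between Quarry and Knoll: 37 + 15 − 23 = 29
  between Knoll and Orwell: 15 + 35 − 22 = 28
  between Orwell and Upland: 35 + 23 − 31 = 27
Cheapest insertion is between Orwell and Upland, adding 27.
New total = 106 + 27 = 133.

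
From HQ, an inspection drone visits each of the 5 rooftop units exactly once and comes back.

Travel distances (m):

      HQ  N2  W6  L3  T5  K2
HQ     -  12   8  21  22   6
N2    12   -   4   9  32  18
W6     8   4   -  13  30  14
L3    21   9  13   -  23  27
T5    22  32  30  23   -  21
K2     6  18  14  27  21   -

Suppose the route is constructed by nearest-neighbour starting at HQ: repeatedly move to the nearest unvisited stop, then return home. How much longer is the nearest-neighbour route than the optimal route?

Excess over optimum: 7 m.

From HQ: K2=6, W6=8, N2=12, L3=21, T5=22 → choose K2 (6).
From K2: W6=14, N2=18, T5=21, L3=27 → choose W6 (14).
From W6: N2=4, L3=13, T5=30 → choose N2 (4).
From N2: L3=9, T5=32 → choose L3 (9).
From L3: T5=23 → choose T5 (23).
NN route HQ → K2 → W6 → N2 → L3 → T5 → HQ costs 78.
Optimal: HQ → W6 → N2 → L3 → T5 → K2 → HQ costs 71 (by enumerating all 60 distinct tours).
Excess = 78 − 71 = 7.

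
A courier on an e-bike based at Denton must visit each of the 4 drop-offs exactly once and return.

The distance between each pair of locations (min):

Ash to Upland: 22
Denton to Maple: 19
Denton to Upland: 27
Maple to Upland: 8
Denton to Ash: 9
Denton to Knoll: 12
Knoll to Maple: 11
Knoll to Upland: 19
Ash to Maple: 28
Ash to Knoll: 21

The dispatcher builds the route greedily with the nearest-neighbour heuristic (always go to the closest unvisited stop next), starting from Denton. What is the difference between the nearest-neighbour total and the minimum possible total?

Excess over optimum: 14 min.

Denton: Ash=9, Knoll=12, Maple=19, Upland=27 ⇒ Ash
Ash: Knoll=21, Upland=22, Maple=28 ⇒ Knoll
Knoll: Maple=11, Upland=19 ⇒ Maple
Maple: Upland=8 ⇒ Upland
NN route Denton → Ash → Knoll → Maple → Upland → Denton costs 76.
Optimal: Denton → Ash → Upland → Maple → Knoll → Denton costs 62 (by enumerating all 12 distinct tours).
Excess = 76 − 62 = 14.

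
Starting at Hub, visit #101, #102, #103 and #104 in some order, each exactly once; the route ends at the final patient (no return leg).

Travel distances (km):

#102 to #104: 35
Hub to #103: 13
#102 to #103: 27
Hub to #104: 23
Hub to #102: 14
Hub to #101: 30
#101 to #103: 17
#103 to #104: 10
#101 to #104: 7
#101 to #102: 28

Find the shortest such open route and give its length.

58 km — the minimum one-way total.

There are 4! = 24 possible orderings.
Hub → #101 → #102 → #103 → #104: 30+28+27+10 = 95
Hub → #101 → #102 → #104 → #103: 30+28+35+10 = 103
Hub → #101 → #103 → #102 → #104: 30+17+27+35 = 109
Hub → #101 → #103 → #104 → #102: 30+17+10+35 = 92
Hub → #101 → #104 → #102 → #103: 30+7+35+27 = 99
Hub → #101 → #104 → #103 → #102: 30+7+10+27 = 74
Hub → #102 → #101 → #103 → #104: 14+28+17+10 = 69
Hub → #102 → #101 → #104 → #103: 14+28+7+10 = 59
Hub → #102 → #103 → #101 → #104: 14+27+17+7 = 65
Hub → #102 → #103 → #104 → #101: 14+27+10+7 = 58
Hub → #102 → #104 → #101 → #103: 14+35+7+17 = 73
Hub → #102 → #104 → #103 → #101: 14+35+10+17 = 76
Hub → #103 → #101 → #102 → #104: 13+17+28+35 = 93
Hub → #103 → #101 → #104 → #102: 13+17+7+35 = 72
… (10 more)
The minimum is 58.
One shortest path: Hub → #102 → #103 → #104 → #101.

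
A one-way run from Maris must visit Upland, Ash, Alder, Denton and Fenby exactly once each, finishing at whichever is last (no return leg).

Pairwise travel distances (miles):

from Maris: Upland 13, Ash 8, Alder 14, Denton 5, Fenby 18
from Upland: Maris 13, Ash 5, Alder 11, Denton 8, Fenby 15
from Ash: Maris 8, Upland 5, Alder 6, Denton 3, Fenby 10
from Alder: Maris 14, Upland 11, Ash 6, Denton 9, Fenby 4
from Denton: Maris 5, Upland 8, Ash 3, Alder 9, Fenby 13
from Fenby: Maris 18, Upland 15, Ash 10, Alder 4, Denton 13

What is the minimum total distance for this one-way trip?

There are 5! = 120 possible orderings.
Maris → Upland → Ash → Alder → Denton → Fenby: 13+5+6+9+13 = 46
Maris → Upland → Ash → Alder → Fenby → Denton: 13+5+6+4+13 = 41
Maris → Upland → Ash → Denton → Alder → Fenby: 13+5+3+9+4 = 34
Maris → Upland → Ash → Denton → Fenby → Alder: 13+5+3+13+4 = 38
Maris → Upland → Ash → Fenby → Alder → Denton: 13+5+10+4+9 = 41
Maris → Upland → Ash → Fenby → Denton → Alder: 13+5+10+13+9 = 50
Maris → Upland → Alder → Ash → Denton → Fenby: 13+11+6+3+13 = 46
Maris → Upland → Alder → Ash → Fenby → Denton: 13+11+6+10+13 = 53
Maris → Upland → Alder → Denton → Ash → Fenby: 13+11+9+3+10 = 46
Maris → Upland → Alder → Denton → Fenby → Ash: 13+11+9+13+10 = 56
Maris → Upland → Alder → Fenby → Ash → Denton: 13+11+4+10+3 = 41
Maris → Upland → Alder → Fenby → Denton → Ash: 13+11+4+13+3 = 44
Maris → Upland → Denton → Ash → Alder → Fenby: 13+8+3+6+4 = 34
Maris → Upland → Denton → Ash → Fenby → Alder: 13+8+3+10+4 = 38
… (106 more)
Maris → Denton → Upland → Ash → Alder → Fenby: 5+8+5+6+4 = 28  ← best
The minimum is 28.
One shortest path: Maris → Denton → Upland → Ash → Alder → Fenby.

Minimum one-way distance = 28 miles.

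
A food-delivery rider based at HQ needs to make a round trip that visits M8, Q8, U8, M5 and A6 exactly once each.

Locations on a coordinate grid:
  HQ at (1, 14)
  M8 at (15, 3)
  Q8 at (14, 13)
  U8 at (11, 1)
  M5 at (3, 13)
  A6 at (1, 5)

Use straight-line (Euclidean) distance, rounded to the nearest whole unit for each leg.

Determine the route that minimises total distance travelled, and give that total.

HQ-M8-Q8-U8-M5-A6-HQ: 18+10+12+14+8+9 = 71
HQ-M8-Q8-U8-A6-M5-HQ: 18+10+12+11+8+2 = 61
HQ-M8-Q8-M5-U8-A6-HQ: 18+10+11+14+11+9 = 73
HQ-M8-Q8-M5-A6-U8-HQ: 18+10+11+8+11+16 = 74
HQ-M8-Q8-A6-U8-M5-HQ: 18+10+15+11+14+2 = 70
HQ-M8-Q8-A6-M5-U8-HQ: 18+10+15+8+14+16 = 81
HQ-M8-U8-Q8-M5-A6-HQ: 18+4+12+11+8+9 = 62
HQ-M8-U8-Q8-A6-M5-HQ: 18+4+12+15+8+2 = 59
HQ-M8-U8-M5-Q8-A6-HQ: 18+4+14+11+15+9 = 71
HQ-M8-U8-M5-A6-Q8-HQ: 18+4+14+8+15+13 = 72
HQ-M8-U8-A6-Q8-M5-HQ: 18+4+11+15+11+2 = 61
HQ-M8-U8-A6-M5-Q8-HQ: 18+4+11+8+11+13 = 65
HQ-M8-M5-Q8-U8-A6-HQ: 18+16+11+12+11+9 = 77
HQ-M8-M5-Q8-A6-U8-HQ: 18+16+11+15+11+16 = 87
… (46 more)
HQ-M5-Q8-M8-U8-A6-HQ: 2+11+10+4+11+9 = 47  ← best
The minimum is 47.
One optimal route: HQ → M5 → Q8 → M8 → U8 → A6 → HQ (or its reverse).

Minimum total distance: 47.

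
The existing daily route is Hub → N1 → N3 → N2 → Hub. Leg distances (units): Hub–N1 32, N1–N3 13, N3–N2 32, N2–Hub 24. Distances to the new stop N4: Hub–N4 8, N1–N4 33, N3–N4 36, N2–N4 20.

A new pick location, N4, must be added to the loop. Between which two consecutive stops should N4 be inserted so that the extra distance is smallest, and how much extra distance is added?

+4 — insert N4 between N2 and Hub.

Insertion cost between consecutive stops i–j is d(i,N4) + d(N4,j) − d(i,j):
  between Hub and N1: 8 + 33 − 32 = 9
  between N1 and N3: 33 + 36 − 13 = 56
  between N3 and N2: 36 + 20 − 32 = 24
  between N2 and Hub: 20 + 8 − 24 = 4
Cheapest insertion is between N2 and Hub, adding 4.
New total = 101 + 4 = 105.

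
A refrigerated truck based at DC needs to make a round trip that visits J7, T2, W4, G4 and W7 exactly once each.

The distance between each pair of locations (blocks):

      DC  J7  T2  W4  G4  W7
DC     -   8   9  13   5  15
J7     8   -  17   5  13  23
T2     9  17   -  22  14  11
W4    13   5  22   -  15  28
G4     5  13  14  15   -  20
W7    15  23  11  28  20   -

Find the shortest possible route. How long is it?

There are 60 distinct closed tours to check (reversals are equivalent).
DC - J7 - T2 - W4 - G4 - W7 - DC: 8+17+22+15+20+15 = 97
DC - J7 - T2 - W4 - W7 - G4 - DC: 8+17+22+28+20+5 = 100
DC - J7 - T2 - G4 - W4 - W7 - DC: 8+17+14+15+28+15 = 97
DC - J7 - T2 - G4 - W7 - W4 - DC: 8+17+14+20+28+13 = 100
DC - J7 - T2 - W7 - W4 - G4 - DC: 8+17+11+28+15+5 = 84
DC - J7 - T2 - W7 - G4 - W4 - DC: 8+17+11+20+15+13 = 84
DC - J7 - W4 - T2 - G4 - W7 - DC: 8+5+22+14+20+15 = 84
DC - J7 - W4 - T2 - W7 - G4 - DC: 8+5+22+11+20+5 = 71
DC - J7 - W4 - G4 - T2 - W7 - DC: 8+5+15+14+11+15 = 68
DC - J7 - W4 - G4 - W7 - T2 - DC: 8+5+15+20+11+9 = 68
DC - J7 - W4 - W7 - T2 - G4 - DC: 8+5+28+11+14+5 = 71
DC - J7 - W4 - W7 - G4 - T2 - DC: 8+5+28+20+14+9 = 84
DC - J7 - G4 - T2 - W4 - W7 - DC: 8+13+14+22+28+15 = 100
DC - J7 - G4 - T2 - W7 - W4 - DC: 8+13+14+11+28+13 = 87
… (46 more)
The minimum is 68.
One optimal route: DC → J7 → W4 → G4 → T2 → W7 → DC (or its reverse).

Minimum total distance: 68 blocks.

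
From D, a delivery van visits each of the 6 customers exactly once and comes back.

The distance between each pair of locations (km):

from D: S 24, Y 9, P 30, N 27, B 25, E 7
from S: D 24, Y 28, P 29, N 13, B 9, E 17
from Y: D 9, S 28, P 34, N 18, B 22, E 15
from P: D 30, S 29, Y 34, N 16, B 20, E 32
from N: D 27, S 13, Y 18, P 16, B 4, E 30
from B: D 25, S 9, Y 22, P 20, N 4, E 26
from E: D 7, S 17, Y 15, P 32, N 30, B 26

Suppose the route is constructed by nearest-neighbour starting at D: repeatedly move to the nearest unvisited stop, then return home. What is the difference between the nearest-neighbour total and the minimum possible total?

D: E=7, Y=9, S=24, B=25, N=27, P=30 ⇒ E
E: Y=15, S=17, B=26, N=30, P=32 ⇒ Y
Y: N=18, B=22, S=28, P=34 ⇒ N
N: B=4, S=13, P=16 ⇒ B
B: S=9, P=20 ⇒ S
S: P=29 ⇒ P
NN route D → E → Y → N → B → S → P → D costs 112.
Optimal: D → Y → P → N → B → S → E → D costs 96 (by enumerating all 360 distinct tours).
Excess = 112 − 96 = 16.

16 km longer than the optimal tour.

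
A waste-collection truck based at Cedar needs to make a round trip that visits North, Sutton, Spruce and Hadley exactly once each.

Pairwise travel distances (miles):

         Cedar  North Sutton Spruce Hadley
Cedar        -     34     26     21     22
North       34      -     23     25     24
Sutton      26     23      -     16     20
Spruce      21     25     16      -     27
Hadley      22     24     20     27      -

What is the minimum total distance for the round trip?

With 4 stops there are 4!/2 = 12 distinct round trips (a route and its reverse cost the same).
Cedar-North-Sutton-Spruce-Hadley-Cedar: 34+23+16+27+22 = 122
Cedar-North-Sutton-Hadley-Spruce-Cedar: 34+23+20+27+21 = 125
Cedar-North-Spruce-Sutton-Hadley-Cedar: 34+25+16+20+22 = 117
Cedar-North-Spruce-Hadley-Sutton-Cedar: 34+25+27+20+26 = 132
Cedar-North-Hadley-Sutton-Spruce-Cedar: 34+24+20+16+21 = 115
Cedar-North-Hadley-Spruce-Sutton-Cedar: 34+24+27+16+26 = 127
Cedar-Sutton-North-Spruce-Hadley-Cedar: 26+23+25+27+22 = 123
Cedar-Sutton-North-Hadley-Spruce-Cedar: 26+23+24+27+21 = 121
Cedar-Sutton-Spruce-North-Hadley-Cedar: 26+16+25+24+22 = 113
Cedar-Sutton-Hadley-North-Spruce-Cedar: 26+20+24+25+21 = 116
Cedar-Spruce-North-Sutton-Hadley-Cedar: 21+25+23+20+22 = 111
Cedar-Spruce-Sutton-North-Hadley-Cedar: 21+16+23+24+22 = 106
The minimum is 106.
One optimal route: Cedar → Spruce → Sutton → North → Hadley → Cedar (or its reverse).

Minimum total distance: 106 miles.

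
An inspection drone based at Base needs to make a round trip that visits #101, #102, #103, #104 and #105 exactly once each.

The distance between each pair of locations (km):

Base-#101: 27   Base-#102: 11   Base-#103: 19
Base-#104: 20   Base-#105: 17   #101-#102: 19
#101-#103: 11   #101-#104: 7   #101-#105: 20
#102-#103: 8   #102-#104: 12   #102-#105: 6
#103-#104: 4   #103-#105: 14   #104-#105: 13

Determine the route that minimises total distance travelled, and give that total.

Base - #101 - #102 - #103 - #104 - #105 - Base: 27+19+8+4+13+17 = 88
Base - #101 - #102 - #103 - #105 - #104 - Base: 27+19+8+14+13+20 = 101
Base - #101 - #102 - #104 - #103 - #105 - Base: 27+19+12+4+14+17 = 93
Base - #101 - #102 - #104 - #105 - #103 - Base: 27+19+12+13+14+19 = 104
Base - #101 - #102 - #105 - #103 - #104 - Base: 27+19+6+14+4+20 = 90
Base - #101 - #102 - #105 - #104 - #103 - Base: 27+19+6+13+4+19 = 88
Base - #101 - #103 - #102 - #104 - #105 - Base: 27+11+8+12+13+17 = 88
Base - #101 - #103 - #102 - #105 - #104 - Base: 27+11+8+6+13+20 = 85
Base - #101 - #103 - #104 - #102 - #105 - Base: 27+11+4+12+6+17 = 77
Base - #101 - #103 - #104 - #105 - #102 - Base: 27+11+4+13+6+11 = 72
Base - #101 - #103 - #105 - #102 - #104 - Base: 27+11+14+6+12+20 = 90
Base - #101 - #103 - #105 - #104 - #102 - Base: 27+11+14+13+12+11 = 88
Base - #101 - #104 - #102 - #103 - #105 - Base: 27+7+12+8+14+17 = 85
Base - #101 - #104 - #102 - #105 - #103 - Base: 27+7+12+6+14+19 = 85
… (46 more)
Base - #102 - #103 - #101 - #104 - #105 - Base: 11+8+11+7+13+17 = 67  ← best
The minimum is 67.
One optimal route: Base → #102 → #103 → #101 → #104 → #105 → Base (or its reverse).

Minimum total distance: 67 km.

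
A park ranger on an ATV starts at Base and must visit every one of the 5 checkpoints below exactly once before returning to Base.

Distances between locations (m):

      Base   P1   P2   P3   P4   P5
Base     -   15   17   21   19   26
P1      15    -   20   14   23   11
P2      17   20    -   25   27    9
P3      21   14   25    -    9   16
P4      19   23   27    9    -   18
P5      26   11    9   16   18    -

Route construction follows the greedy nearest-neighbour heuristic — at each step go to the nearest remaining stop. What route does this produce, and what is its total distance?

Base → [P1:15 / P2:17 / P4:19 / P3:21 / P5:26] → P1 (15)
P1 → [P5:11 / P3:14 / P2:20 / P4:23] → P5 (11)
P5 → [P2:9 / P3:16 / P4:18] → P2 (9)
P2 → [P3:25 / P4:27] → P3 (25)
P3 → [P4:9] → P4 (9)
Return P4→Base: 19.
Total = 15 + 11 + 9 + 25 + 9 + 19 = 88.

Total distance 88 m via the nearest-neighbour route Base → P1 → P5 → P2 → P3 → P4 → Base.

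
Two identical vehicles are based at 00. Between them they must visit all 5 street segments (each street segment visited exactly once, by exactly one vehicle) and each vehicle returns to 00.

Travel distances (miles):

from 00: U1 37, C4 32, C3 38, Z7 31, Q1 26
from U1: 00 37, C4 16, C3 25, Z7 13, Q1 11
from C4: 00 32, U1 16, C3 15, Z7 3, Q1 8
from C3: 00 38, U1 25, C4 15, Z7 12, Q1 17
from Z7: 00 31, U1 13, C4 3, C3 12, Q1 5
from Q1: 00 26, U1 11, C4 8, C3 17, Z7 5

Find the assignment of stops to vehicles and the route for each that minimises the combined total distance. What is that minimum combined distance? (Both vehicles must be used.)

There are 2^4 − 1 = 15 ways to divide the 5 stops into two non-empty groups. For each, the best each vehicle can do is its own shortest tour through its group:
  {U1} + {C4, C3, Z7, Q1}: 74 + 87 = 161
  {C4} + {U1, C3, Z7, Q1}: 64 + 100 = 164
  {U1, C4} + {C3, Z7, Q1}: 85 + 81 = 166
  {C3} + {U1, C4, Z7, Q1}: 76 + 85 = 161
  {U1, C3} + {C4, Z7, Q1}: 100 + 66 = 166
  {C4, C3} + {U1, Z7, Q1}: 85 + 81 = 166
  … (15 splits in total)
  {U1, C4, C3, Z7} + {Q1}: 106 + 52 = 158  ← best
Best: vehicle 1 00 → U1 → C4 → Z7 → C3 → 00 = 106; vehicle 2 00 → Q1 → 00 = 52; combined 158.

Minimum combined distance: 158 miles.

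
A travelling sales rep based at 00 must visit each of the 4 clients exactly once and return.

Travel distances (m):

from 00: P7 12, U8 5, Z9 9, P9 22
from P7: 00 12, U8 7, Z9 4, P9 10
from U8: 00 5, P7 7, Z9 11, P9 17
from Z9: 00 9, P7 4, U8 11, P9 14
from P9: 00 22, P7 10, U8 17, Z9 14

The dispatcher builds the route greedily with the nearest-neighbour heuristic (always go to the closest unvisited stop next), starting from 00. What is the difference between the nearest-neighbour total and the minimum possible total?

The nearest-neighbour route is 7 m longer than optimal.

00: U8=5, Z9=9, P7=12, P9=22 ⇒ U8
U8: P7=7, Z9=11, P9=17 ⇒ P7
P7: Z9=4, P9=10 ⇒ Z9
Z9: P9=14 ⇒ P9
NN route 00 → U8 → P7 → Z9 → P9 → 00 costs 52.
Optimal: 00 → U8 → P7 → P9 → Z9 → 00 costs 45 (by enumerating all 12 distinct tours).
Excess = 52 − 45 = 7.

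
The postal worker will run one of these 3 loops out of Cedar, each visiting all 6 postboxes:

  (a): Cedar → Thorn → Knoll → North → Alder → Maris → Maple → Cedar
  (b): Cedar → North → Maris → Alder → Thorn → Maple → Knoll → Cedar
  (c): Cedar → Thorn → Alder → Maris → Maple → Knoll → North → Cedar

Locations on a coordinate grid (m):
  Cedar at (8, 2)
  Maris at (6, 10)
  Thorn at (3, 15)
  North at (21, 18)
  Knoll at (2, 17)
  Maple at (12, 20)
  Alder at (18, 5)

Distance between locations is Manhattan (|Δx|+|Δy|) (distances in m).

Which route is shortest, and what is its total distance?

Shortest is (a), total 112 m.

(a): 18 + 3 + 20 + 16 + 17 + 16 + 22 = 112
(b): 29 + 23 + 17 + 25 + 14 + 13 + 21 = 142
(c): 18 + 25 + 17 + 16 + 13 + 20 + 29 = 138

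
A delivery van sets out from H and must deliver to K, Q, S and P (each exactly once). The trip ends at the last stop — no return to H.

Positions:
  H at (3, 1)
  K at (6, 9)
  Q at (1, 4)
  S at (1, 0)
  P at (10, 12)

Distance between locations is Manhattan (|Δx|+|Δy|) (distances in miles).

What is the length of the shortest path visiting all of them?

There are 4! = 24 possible orderings.
H - K - Q - S - P: 11+10+4+21 = 46
H - K - Q - P - S: 11+10+17+21 = 59
H - K - S - Q - P: 11+14+4+17 = 46
H - K - S - P - Q: 11+14+21+17 = 63
H - K - P - Q - S: 11+7+17+4 = 39
H - K - P - S - Q: 11+7+21+4 = 43
H - Q - K - S - P: 5+10+14+21 = 50
H - Q - K - P - S: 5+10+7+21 = 43
H - Q - S - K - P: 5+4+14+7 = 30
H - Q - S - P - K: 5+4+21+7 = 37
H - Q - P - K - S: 5+17+7+14 = 43
H - Q - P - S - K: 5+17+21+14 = 57
H - S - K - Q - P: 3+14+10+17 = 44
H - S - K - P - Q: 3+14+7+17 = 41
… (10 more)
H - S - Q - K - P: 3+4+10+7 = 24  ← best
The minimum is 24.
One shortest path: H → S → Q → K → P.

Shortest open route: 24 miles.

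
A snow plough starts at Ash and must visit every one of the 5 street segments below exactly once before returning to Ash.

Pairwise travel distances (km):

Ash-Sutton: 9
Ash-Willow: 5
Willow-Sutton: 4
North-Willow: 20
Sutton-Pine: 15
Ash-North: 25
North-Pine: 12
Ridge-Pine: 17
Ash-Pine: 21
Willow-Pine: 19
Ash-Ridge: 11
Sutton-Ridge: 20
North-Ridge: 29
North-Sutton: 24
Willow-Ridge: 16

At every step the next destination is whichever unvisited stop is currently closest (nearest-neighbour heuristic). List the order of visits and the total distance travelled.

76 km along Ash → Willow → Sutton → Pine → North → Ridge → Ash.

From Ash: distances to unvisited — Willow=5, Sutton=9, Ridge=11, Pine=21, North=25. Nearest is Willow (5).
From Willow: distances to unvisited — Sutton=4, Ridge=16, Pine=19, North=20. Nearest is Sutton (4).
From Sutton: distances to unvisited — Pine=15, Ridge=20, North=24. Nearest is Pine (15).
From Pine: distances to unvisited — North=12, Ridge=17. Nearest is North (12).
From North: distances to unvisited — Ridge=29. Nearest is Ridge (29).
Return Ridge→Ash: 11.
Total = 5 + 4 + 15 + 12 + 29 + 11 = 76.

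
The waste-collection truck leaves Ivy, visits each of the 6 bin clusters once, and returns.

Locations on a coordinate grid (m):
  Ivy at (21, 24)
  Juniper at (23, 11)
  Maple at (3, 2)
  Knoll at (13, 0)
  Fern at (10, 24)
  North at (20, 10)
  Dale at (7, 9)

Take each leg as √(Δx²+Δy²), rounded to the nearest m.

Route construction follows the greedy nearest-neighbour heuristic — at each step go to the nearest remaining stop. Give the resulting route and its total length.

Ivy → [Fern:11 / Juniper:13 / North:14 / Dale:21 / Knoll:25 / Maple:28] → Fern (11)
Fern → [Dale:15 / North:17 / Juniper:18 / Maple:23 / Knoll:24] → Dale (15)
Dale → [Maple:8 / Knoll:11 / North:13 / Juniper:16] → Maple (8)
Maple → [Knoll:10 / North:19 / Juniper:22] → Knoll (10)
Knoll → [North:12 / Juniper:15] → North (12)
North → [Juniper:3] → Juniper (3)
Return Juniper→Ivy: 13.
Total = 11 + 15 + 8 + 10 + 12 + 3 + 13 = 72.

72 m along Ivy → Fern → Dale → Maple → Knoll → North → Juniper → Ivy.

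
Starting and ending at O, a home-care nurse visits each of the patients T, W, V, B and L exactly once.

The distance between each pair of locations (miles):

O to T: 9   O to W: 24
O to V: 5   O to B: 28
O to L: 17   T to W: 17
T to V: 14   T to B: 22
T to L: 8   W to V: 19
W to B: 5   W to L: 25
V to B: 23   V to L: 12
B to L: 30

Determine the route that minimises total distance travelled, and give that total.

Minimum total distance: 75 miles.

There are 60 distinct closed tours to check (reversals are equivalent).
O→T→W→V→B→L→O: 9+17+19+23+30+17 = 115
O→T→W→V→L→B→O: 9+17+19+12+30+28 = 115
O→T→W→B→V→L→O: 9+17+5+23+12+17 = 83
O→T→W→B→L→V→O: 9+17+5+30+12+5 = 78
O→T→W→L→V→B→O: 9+17+25+12+23+28 = 114
O→T→W→L→B→V→O: 9+17+25+30+23+5 = 109
O→T→V→W→B→L→O: 9+14+19+5+30+17 = 94
O→T→V→W→L→B→O: 9+14+19+25+30+28 = 125
O→T→V→B→W→L→O: 9+14+23+5+25+17 = 93
O→T→V→B→L→W→O: 9+14+23+30+25+24 = 125
O→T→V→L→W→B→O: 9+14+12+25+5+28 = 93
O→T→V→L→B→W→O: 9+14+12+30+5+24 = 94
O→T→B→W→V→L→O: 9+22+5+19+12+17 = 84
O→T→B→W→L→V→O: 9+22+5+25+12+5 = 78
… (46 more)
O→T→L→W→B→V→O: 9+8+25+5+23+5 = 75  ← best
The minimum is 75.
One optimal route: O → T → L → W → B → V → O (or its reverse).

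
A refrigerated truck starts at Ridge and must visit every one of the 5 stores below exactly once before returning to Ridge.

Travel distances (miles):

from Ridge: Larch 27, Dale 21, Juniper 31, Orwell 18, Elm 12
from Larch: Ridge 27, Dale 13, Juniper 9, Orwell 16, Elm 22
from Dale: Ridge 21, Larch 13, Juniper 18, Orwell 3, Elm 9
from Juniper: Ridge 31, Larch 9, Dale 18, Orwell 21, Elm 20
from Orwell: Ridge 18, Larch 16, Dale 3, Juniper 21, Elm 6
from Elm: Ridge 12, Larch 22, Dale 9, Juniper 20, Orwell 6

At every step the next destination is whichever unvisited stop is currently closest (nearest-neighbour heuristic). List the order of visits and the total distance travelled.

From Ridge: distances to unvisited — Elm=12, Orwell=18, Dale=21, Larch=27, Juniper=31. Nearest is Elm (12).
From Elm: distances to unvisited — Orwell=6, Dale=9, Juniper=20, Larch=22. Nearest is Orwell (6).
From Orwell: distances to unvisited — Dale=3, Larch=16, Juniper=21. Nearest is Dale (3).
From Dale: distances to unvisited — Larch=13, Juniper=18. Nearest is Larch (13).
From Larch: distances to unvisited — Juniper=9. Nearest is Juniper (9).
Return Juniper→Ridge: 31.
Total = 12 + 6 + 3 + 13 + 9 + 31 = 74.

74 miles along Ridge → Elm → Orwell → Dale → Larch → Juniper → Ridge.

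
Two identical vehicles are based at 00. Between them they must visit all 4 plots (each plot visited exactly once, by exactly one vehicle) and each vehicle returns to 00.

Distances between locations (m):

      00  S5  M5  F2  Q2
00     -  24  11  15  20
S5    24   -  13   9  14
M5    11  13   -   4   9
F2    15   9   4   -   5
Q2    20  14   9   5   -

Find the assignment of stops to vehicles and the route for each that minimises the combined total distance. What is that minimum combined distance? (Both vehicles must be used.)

Check every non-empty split of the stops between the two vehicles; for each half take its own optimal tour:
  {S5} + {M5, F2, Q2}: 48 + 40 = 88
  {M5} + {S5, F2, Q2}: 22 + 58 = 80
  {S5, M5} + {F2, Q2}: 48 + 40 = 88
  {F2} + {S5, M5, Q2}: 30 + 58 = 88
  {S5, F2} + {M5, Q2}: 48 + 40 = 88
  {M5, F2} + {S5, Q2}: 30 + 58 = 88
  … (7 splits in total)
Best: vehicle 1 00 → M5 → 00 = 22; vehicle 2 00 → S5 → F2 → Q2 → 00 = 58; combined 80.

Minimum combined distance: 80 m.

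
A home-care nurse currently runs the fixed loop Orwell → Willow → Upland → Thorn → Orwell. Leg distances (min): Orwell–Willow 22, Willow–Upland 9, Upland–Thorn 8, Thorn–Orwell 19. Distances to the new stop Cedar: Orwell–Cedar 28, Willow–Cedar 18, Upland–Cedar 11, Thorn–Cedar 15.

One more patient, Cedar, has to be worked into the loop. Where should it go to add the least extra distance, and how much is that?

Insertion cost between consecutive stops i–j is d(i,Cedar) + d(Cedar,j) − d(i,j):
  between Orwell and Willow: 28 + 18 − 22 = 24
  between Willow and Upland: 18 + 11 − 9 = 20
  between Upland and Thorn: 11 + 15 − 8 = 18
  between Thorn and Orwell: 15 + 28 − 19 = 24
Cheapest insertion is between Upland and Thorn, adding 18.
New total = 58 + 18 = 76.

+18 min — insert Cedar between Upland and Thorn.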